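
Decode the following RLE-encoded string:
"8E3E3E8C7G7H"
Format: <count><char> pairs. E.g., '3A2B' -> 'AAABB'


Expanding each <count><char> pair:
  8E -> 'EEEEEEEE'
  3E -> 'EEE'
  3E -> 'EEE'
  8C -> 'CCCCCCCC'
  7G -> 'GGGGGGG'
  7H -> 'HHHHHHH'

Decoded = EEEEEEEEEEEEEECCCCCCCCGGGGGGGHHHHHHH


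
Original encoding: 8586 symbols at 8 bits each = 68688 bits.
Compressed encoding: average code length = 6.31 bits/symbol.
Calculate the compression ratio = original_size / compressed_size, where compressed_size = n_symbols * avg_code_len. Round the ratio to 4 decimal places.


original_size = n_symbols * orig_bits = 8586 * 8 = 68688 bits
compressed_size = n_symbols * avg_code_len = 8586 * 6.31 = 54177.66 bits
ratio = original_size / compressed_size = 68688 / 54177.66 = 1.2678

Compression ratio = 1.2678


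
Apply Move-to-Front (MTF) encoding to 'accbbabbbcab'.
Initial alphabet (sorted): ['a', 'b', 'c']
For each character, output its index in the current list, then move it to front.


MTF encoding:
'a': index 0 in ['a', 'b', 'c'] -> ['a', 'b', 'c']
'c': index 2 in ['a', 'b', 'c'] -> ['c', 'a', 'b']
'c': index 0 in ['c', 'a', 'b'] -> ['c', 'a', 'b']
'b': index 2 in ['c', 'a', 'b'] -> ['b', 'c', 'a']
'b': index 0 in ['b', 'c', 'a'] -> ['b', 'c', 'a']
'a': index 2 in ['b', 'c', 'a'] -> ['a', 'b', 'c']
'b': index 1 in ['a', 'b', 'c'] -> ['b', 'a', 'c']
'b': index 0 in ['b', 'a', 'c'] -> ['b', 'a', 'c']
'b': index 0 in ['b', 'a', 'c'] -> ['b', 'a', 'c']
'c': index 2 in ['b', 'a', 'c'] -> ['c', 'b', 'a']
'a': index 2 in ['c', 'b', 'a'] -> ['a', 'c', 'b']
'b': index 2 in ['a', 'c', 'b'] -> ['b', 'a', 'c']


Output: [0, 2, 0, 2, 0, 2, 1, 0, 0, 2, 2, 2]


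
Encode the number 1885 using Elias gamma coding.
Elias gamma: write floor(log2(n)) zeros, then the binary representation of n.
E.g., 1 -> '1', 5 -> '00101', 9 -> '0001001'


num_bits = floor(log2(1885)) + 1 = 11
leading_zeros = num_bits - 1 = 10
binary(1885) = 11101011101

Elias gamma(1885) = '0000000000' + '11101011101' = 000000000011101011101 (21 bits)


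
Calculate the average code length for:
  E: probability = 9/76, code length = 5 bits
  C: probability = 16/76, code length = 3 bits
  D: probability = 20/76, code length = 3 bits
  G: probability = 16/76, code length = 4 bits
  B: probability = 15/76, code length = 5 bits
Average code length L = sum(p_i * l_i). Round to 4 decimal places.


Weighted contributions p_i * l_i:
  E: (9/76) * 5 = 45/76
  C: (16/76) * 3 = 48/76
  D: (20/76) * 3 = 60/76
  G: (16/76) * 4 = 64/76
  B: (15/76) * 5 = 75/76
Sum = (45 + 48 + 60 + 64 + 75)/76 = 292/76

L = 292/76 = 3.8421 bits/symbol


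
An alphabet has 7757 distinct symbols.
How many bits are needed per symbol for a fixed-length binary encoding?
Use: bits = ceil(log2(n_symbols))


log2(7757) = 12.9213
Bracket: 2^12 = 4096 < 7757 <= 2^13 = 8192
So ceil(log2(7757)) = 13

bits = ceil(log2(7757)) = ceil(12.9213) = 13 bits


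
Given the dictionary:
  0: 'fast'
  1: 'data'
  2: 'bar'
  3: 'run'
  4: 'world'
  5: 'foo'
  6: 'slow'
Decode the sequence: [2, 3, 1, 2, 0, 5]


Look up each index in the dictionary:
  2 -> 'bar'
  3 -> 'run'
  1 -> 'data'
  2 -> 'bar'
  0 -> 'fast'
  5 -> 'foo'

Decoded: "bar run data bar fast foo"


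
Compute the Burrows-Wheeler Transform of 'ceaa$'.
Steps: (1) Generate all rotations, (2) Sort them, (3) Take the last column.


Rotations (sorted):
  0: $ceaa -> last char: a
  1: a$cea -> last char: a
  2: aa$ce -> last char: e
  3: ceaa$ -> last char: $
  4: eaa$c -> last char: c


BWT = aae$c


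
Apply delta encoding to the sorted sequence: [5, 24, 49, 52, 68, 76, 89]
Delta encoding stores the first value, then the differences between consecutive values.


First value: 5
Deltas:
  24 - 5 = 19
  49 - 24 = 25
  52 - 49 = 3
  68 - 52 = 16
  76 - 68 = 8
  89 - 76 = 13


Delta encoded: [5, 19, 25, 3, 16, 8, 13]


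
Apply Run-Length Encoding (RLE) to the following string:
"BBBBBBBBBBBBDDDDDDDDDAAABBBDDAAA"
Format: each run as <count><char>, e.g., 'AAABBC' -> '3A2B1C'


Scanning runs left to right:
  i=0: run of 'B' x 12 -> '12B'
  i=12: run of 'D' x 9 -> '9D'
  i=21: run of 'A' x 3 -> '3A'
  i=24: run of 'B' x 3 -> '3B'
  i=27: run of 'D' x 2 -> '2D'
  i=29: run of 'A' x 3 -> '3A'

RLE = 12B9D3A3B2D3A


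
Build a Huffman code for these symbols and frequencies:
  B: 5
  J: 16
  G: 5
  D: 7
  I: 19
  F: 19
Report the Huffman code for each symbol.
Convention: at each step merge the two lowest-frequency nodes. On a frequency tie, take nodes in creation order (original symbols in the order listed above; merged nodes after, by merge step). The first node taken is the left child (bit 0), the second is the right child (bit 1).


Huffman tree construction:
Step 1: Merge B(5) + G(5) = 10
Step 2: Merge D(7) + (B+G)(10) = 17
Step 3: Merge J(16) + (D+(B+G))(17) = 33
Step 4: Merge I(19) + F(19) = 38
Step 5: Merge (J+(D+(B+G)))(33) + (I+F)(38) = 71
Read each symbol's code off the tree from the root (left child = 0, right child = 1).

Codes:
  B: 0110 (length 4)
  J: 00 (length 2)
  G: 0111 (length 4)
  D: 010 (length 3)
  I: 10 (length 2)
  F: 11 (length 2)
Average code length: 169/71 = 2.3803 bits/symbol


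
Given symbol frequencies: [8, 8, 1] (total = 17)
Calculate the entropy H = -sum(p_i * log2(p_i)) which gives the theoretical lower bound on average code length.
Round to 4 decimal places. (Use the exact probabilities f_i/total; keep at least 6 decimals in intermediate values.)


Per-symbol terms -p_i * log2(p_i) with p_i = f_i/17:
  p = 8/17 = 0.470588: log2(p) = -1.087463, -p*log2(p) = 0.511747
  p = 8/17 = 0.470588: log2(p) = -1.087463, -p*log2(p) = 0.511747
  p = 1/17 = 0.058824: log2(p) = -4.087463, -p*log2(p) = 0.240439
H = 0.511747 + 0.511747 + 0.240439 = 1.263933

H = 1.2639 bits/symbol


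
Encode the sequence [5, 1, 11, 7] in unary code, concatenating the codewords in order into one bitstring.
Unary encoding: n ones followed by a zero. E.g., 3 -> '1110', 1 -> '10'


Encode each number as n ones followed by a terminating 0:
  5 -> 111110 (6 bits)
  1 -> 10 (2 bits)
  11 -> 111111111110 (12 bits)
  7 -> 11111110 (8 bits)
Total length = 6 + 2 + 12 + 8 = 28 bits.

Unary([5, 1, 11, 7]) = 1111101011111111111011111110 (28 bits)


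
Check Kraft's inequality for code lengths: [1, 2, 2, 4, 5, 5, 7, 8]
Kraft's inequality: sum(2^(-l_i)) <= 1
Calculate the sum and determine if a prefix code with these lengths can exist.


Sum = 2^(-1) + 2^(-2) + 2^(-2) + 2^(-4) + 2^(-5) + 2^(-5) + 2^(-7) + 2^(-8)
    = 0.5 + 0.25 + 0.25 + 0.0625 + 0.03125 + 0.03125 + 0.0078125 + 0.00390625
    = 291/256 = 1.13671875
Since 1.13671875 > 1, Kraft's inequality is NOT satisfied.
A prefix code with these lengths CANNOT exist.

Kraft sum = 1.13671875. Not satisfied.


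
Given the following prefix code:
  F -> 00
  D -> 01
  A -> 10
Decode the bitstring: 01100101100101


Decoding step by step:
Bits 01 -> D
Bits 10 -> A
Bits 01 -> D
Bits 01 -> D
Bits 10 -> A
Bits 01 -> D
Bits 01 -> D


Decoded message: DADDADD


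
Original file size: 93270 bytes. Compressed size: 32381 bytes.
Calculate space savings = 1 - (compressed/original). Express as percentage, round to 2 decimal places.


ratio = compressed/original = 32381/93270 = 0.347175
savings = 1 - ratio = 1 - 0.347175 = 0.652825
as a percentage: 0.652825 * 100 = 65.28%

Space savings = 1 - 32381/93270 = 65.28%


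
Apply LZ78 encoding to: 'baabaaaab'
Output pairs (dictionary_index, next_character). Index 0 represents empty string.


LZ78 encoding steps:
Dictionary: {0: ''}
Step 1: w='' (idx 0), next='b' -> output (0, 'b'), add 'b' as idx 1
Step 2: w='' (idx 0), next='a' -> output (0, 'a'), add 'a' as idx 2
Step 3: w='a' (idx 2), next='b' -> output (2, 'b'), add 'ab' as idx 3
Step 4: w='a' (idx 2), next='a' -> output (2, 'a'), add 'aa' as idx 4
Step 5: w='aa' (idx 4), next='b' -> output (4, 'b'), add 'aab' as idx 5


Encoded: [(0, 'b'), (0, 'a'), (2, 'b'), (2, 'a'), (4, 'b')]


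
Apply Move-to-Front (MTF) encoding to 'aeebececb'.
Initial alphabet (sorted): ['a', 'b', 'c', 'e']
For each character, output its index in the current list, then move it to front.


MTF encoding:
'a': index 0 in ['a', 'b', 'c', 'e'] -> ['a', 'b', 'c', 'e']
'e': index 3 in ['a', 'b', 'c', 'e'] -> ['e', 'a', 'b', 'c']
'e': index 0 in ['e', 'a', 'b', 'c'] -> ['e', 'a', 'b', 'c']
'b': index 2 in ['e', 'a', 'b', 'c'] -> ['b', 'e', 'a', 'c']
'e': index 1 in ['b', 'e', 'a', 'c'] -> ['e', 'b', 'a', 'c']
'c': index 3 in ['e', 'b', 'a', 'c'] -> ['c', 'e', 'b', 'a']
'e': index 1 in ['c', 'e', 'b', 'a'] -> ['e', 'c', 'b', 'a']
'c': index 1 in ['e', 'c', 'b', 'a'] -> ['c', 'e', 'b', 'a']
'b': index 2 in ['c', 'e', 'b', 'a'] -> ['b', 'c', 'e', 'a']


Output: [0, 3, 0, 2, 1, 3, 1, 1, 2]


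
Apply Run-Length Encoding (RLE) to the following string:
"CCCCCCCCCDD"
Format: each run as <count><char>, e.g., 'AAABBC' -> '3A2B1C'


Scanning runs left to right:
  i=0: run of 'C' x 9 -> '9C'
  i=9: run of 'D' x 2 -> '2D'

RLE = 9C2D


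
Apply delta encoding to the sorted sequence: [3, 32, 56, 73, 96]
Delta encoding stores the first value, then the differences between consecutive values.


First value: 3
Deltas:
  32 - 3 = 29
  56 - 32 = 24
  73 - 56 = 17
  96 - 73 = 23


Delta encoded: [3, 29, 24, 17, 23]


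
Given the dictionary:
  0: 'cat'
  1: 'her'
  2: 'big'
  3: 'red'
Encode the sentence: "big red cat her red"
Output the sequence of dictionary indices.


Look up each word in the dictionary:
  'big' -> 2
  'red' -> 3
  'cat' -> 0
  'her' -> 1
  'red' -> 3

Encoded: [2, 3, 0, 1, 3]


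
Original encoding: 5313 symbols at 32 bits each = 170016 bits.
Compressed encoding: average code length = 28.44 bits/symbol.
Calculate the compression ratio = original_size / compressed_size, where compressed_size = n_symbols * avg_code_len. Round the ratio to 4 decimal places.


original_size = n_symbols * orig_bits = 5313 * 32 = 170016 bits
compressed_size = n_symbols * avg_code_len = 5313 * 28.44 = 151101.72 bits
ratio = original_size / compressed_size = 170016 / 151101.72 = 1.1252

Compression ratio = 1.1252


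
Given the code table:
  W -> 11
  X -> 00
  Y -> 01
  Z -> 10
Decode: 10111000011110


Decoding:
10 -> Z
11 -> W
10 -> Z
00 -> X
01 -> Y
11 -> W
10 -> Z


Result: ZWZXYWZ


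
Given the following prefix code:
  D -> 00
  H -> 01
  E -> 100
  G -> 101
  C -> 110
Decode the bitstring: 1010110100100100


Decoding step by step:
Bits 101 -> G
Bits 01 -> H
Bits 101 -> G
Bits 00 -> D
Bits 100 -> E
Bits 100 -> E


Decoded message: GHGDEE


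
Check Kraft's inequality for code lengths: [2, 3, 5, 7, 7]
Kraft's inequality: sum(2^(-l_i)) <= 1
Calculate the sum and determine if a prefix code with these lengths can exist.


Sum = 2^(-2) + 2^(-3) + 2^(-5) + 2^(-7) + 2^(-7)
    = 0.25 + 0.125 + 0.03125 + 0.0078125 + 0.0078125
    = 54/128 = 0.421875
Since 0.421875 <= 1, Kraft's inequality IS satisfied.
A prefix code with these lengths CAN exist.

Kraft sum = 0.421875. Satisfied.


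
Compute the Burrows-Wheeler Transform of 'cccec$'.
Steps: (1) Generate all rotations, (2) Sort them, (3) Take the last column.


Rotations (sorted):
  0: $cccec -> last char: c
  1: c$ccce -> last char: e
  2: cccec$ -> last char: $
  3: ccec$c -> last char: c
  4: cec$cc -> last char: c
  5: ec$ccc -> last char: c


BWT = ce$ccc


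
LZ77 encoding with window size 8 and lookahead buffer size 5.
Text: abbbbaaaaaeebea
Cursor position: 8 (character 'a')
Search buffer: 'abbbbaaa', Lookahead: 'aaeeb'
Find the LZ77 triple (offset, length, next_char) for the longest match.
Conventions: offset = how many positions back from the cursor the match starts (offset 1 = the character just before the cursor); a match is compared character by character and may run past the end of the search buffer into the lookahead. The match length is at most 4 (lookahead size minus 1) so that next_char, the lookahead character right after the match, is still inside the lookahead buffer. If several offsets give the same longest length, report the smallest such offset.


Try each offset into the search buffer:
  offset=1 (pos 7, char 'a'): match length 2
  offset=2 (pos 6, char 'a'): match length 2
  offset=3 (pos 5, char 'a'): match length 2
  offset=4 (pos 4, char 'b'): match length 0
  offset=5 (pos 3, char 'b'): match length 0
  offset=6 (pos 2, char 'b'): match length 0
  offset=7 (pos 1, char 'b'): match length 0
  offset=8 (pos 0, char 'a'): match length 1
Longest match has length 2, found at offsets 1, 2, 3; take the smallest, offset 1.
next_char = character at position 8 + 2 = 10 -> 'e'

Best match: offset=1, length=2 (matching 'aa' starting at position 7)
LZ77 triple: (1, 2, 'e')


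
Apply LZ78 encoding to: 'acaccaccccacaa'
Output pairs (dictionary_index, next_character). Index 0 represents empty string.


LZ78 encoding steps:
Dictionary: {0: ''}
Step 1: w='' (idx 0), next='a' -> output (0, 'a'), add 'a' as idx 1
Step 2: w='' (idx 0), next='c' -> output (0, 'c'), add 'c' as idx 2
Step 3: w='a' (idx 1), next='c' -> output (1, 'c'), add 'ac' as idx 3
Step 4: w='c' (idx 2), next='a' -> output (2, 'a'), add 'ca' as idx 4
Step 5: w='c' (idx 2), next='c' -> output (2, 'c'), add 'cc' as idx 5
Step 6: w='cc' (idx 5), next='a' -> output (5, 'a'), add 'cca' as idx 6
Step 7: w='ca' (idx 4), next='a' -> output (4, 'a'), add 'caa' as idx 7


Encoded: [(0, 'a'), (0, 'c'), (1, 'c'), (2, 'a'), (2, 'c'), (5, 'a'), (4, 'a')]


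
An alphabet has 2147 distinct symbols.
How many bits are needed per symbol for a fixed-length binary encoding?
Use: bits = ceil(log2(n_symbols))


log2(2147) = 11.0681
Bracket: 2^11 = 2048 < 2147 <= 2^12 = 4096
So ceil(log2(2147)) = 12

bits = ceil(log2(2147)) = ceil(11.0681) = 12 bits


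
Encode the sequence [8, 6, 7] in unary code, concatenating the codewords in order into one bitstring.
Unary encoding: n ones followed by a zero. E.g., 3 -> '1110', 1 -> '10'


Encode each number as n ones followed by a terminating 0:
  8 -> 111111110 (9 bits)
  6 -> 1111110 (7 bits)
  7 -> 11111110 (8 bits)
Total length = 9 + 7 + 8 = 24 bits.

Unary([8, 6, 7]) = 111111110111111011111110 (24 bits)


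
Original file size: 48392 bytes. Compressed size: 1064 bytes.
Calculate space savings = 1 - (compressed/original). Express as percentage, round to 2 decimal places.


ratio = compressed/original = 1064/48392 = 0.021987
savings = 1 - ratio = 1 - 0.021987 = 0.978013
as a percentage: 0.978013 * 100 = 97.8%

Space savings = 1 - 1064/48392 = 97.8%


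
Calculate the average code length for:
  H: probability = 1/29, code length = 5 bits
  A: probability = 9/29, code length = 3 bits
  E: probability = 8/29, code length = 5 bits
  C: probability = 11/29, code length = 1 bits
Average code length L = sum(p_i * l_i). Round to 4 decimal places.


Weighted contributions p_i * l_i:
  H: (1/29) * 5 = 5/29
  A: (9/29) * 3 = 27/29
  E: (8/29) * 5 = 40/29
  C: (11/29) * 1 = 11/29
Sum = (5 + 27 + 40 + 11)/29 = 83/29

L = 83/29 = 2.8621 bits/symbol


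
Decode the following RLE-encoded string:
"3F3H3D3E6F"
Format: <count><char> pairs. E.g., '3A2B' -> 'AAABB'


Expanding each <count><char> pair:
  3F -> 'FFF'
  3H -> 'HHH'
  3D -> 'DDD'
  3E -> 'EEE'
  6F -> 'FFFFFF'

Decoded = FFFHHHDDDEEEFFFFFF


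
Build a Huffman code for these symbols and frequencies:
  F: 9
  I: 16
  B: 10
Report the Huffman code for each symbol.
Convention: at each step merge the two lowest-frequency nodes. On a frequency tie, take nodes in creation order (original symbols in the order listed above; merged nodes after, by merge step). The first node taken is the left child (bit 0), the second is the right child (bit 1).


Huffman tree construction:
Step 1: Merge F(9) + B(10) = 19
Step 2: Merge I(16) + (F+B)(19) = 35
Read each symbol's code off the tree from the root (left child = 0, right child = 1).

Codes:
  F: 10 (length 2)
  I: 0 (length 1)
  B: 11 (length 2)
Average code length: 54/35 = 1.5429 bits/symbol


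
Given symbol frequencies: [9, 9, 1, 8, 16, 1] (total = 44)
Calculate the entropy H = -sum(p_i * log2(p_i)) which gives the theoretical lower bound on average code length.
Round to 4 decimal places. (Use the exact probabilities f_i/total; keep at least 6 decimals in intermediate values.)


Per-symbol terms -p_i * log2(p_i) with p_i = f_i/44:
  p = 9/44 = 0.204545: log2(p) = -2.289507, -p*log2(p) = 0.468308
  p = 9/44 = 0.204545: log2(p) = -2.289507, -p*log2(p) = 0.468308
  p = 1/44 = 0.022727: log2(p) = -5.459432, -p*log2(p) = 0.124078
  p = 8/44 = 0.181818: log2(p) = -2.459432, -p*log2(p) = 0.447169
  p = 16/44 = 0.363636: log2(p) = -1.459432, -p*log2(p) = 0.530702
  p = 1/44 = 0.022727: log2(p) = -5.459432, -p*log2(p) = 0.124078
H = 0.468308 + 0.468308 + 0.124078 + 0.447169 + 0.530702 + 0.124078 = 2.162643

H = 2.1626 bits/symbol


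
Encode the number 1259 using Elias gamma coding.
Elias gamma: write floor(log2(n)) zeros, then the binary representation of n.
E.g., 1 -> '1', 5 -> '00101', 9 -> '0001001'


num_bits = floor(log2(1259)) + 1 = 11
leading_zeros = num_bits - 1 = 10
binary(1259) = 10011101011

Elias gamma(1259) = '0000000000' + '10011101011' = 000000000010011101011 (21 bits)


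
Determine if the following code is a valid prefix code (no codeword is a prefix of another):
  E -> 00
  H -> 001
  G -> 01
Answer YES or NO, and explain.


Checking each pair (does one codeword prefix another?):
  E='00' vs H='001': prefix -- VIOLATION

NO -- this is NOT a valid prefix code. E (00) is a prefix of H (001).


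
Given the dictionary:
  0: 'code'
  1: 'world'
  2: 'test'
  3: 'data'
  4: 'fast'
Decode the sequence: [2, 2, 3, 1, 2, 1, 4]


Look up each index in the dictionary:
  2 -> 'test'
  2 -> 'test'
  3 -> 'data'
  1 -> 'world'
  2 -> 'test'
  1 -> 'world'
  4 -> 'fast'

Decoded: "test test data world test world fast"


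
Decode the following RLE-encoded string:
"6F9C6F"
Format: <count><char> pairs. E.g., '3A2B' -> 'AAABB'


Expanding each <count><char> pair:
  6F -> 'FFFFFF'
  9C -> 'CCCCCCCCC'
  6F -> 'FFFFFF'

Decoded = FFFFFFCCCCCCCCCFFFFFF


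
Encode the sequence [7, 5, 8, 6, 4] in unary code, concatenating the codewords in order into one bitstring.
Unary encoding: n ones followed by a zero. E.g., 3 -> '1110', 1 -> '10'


Encode each number as n ones followed by a terminating 0:
  7 -> 11111110 (8 bits)
  5 -> 111110 (6 bits)
  8 -> 111111110 (9 bits)
  6 -> 1111110 (7 bits)
  4 -> 11110 (5 bits)
Total length = 8 + 6 + 9 + 7 + 5 = 35 bits.

Unary([7, 5, 8, 6, 4]) = 11111110111110111111110111111011110 (35 bits)


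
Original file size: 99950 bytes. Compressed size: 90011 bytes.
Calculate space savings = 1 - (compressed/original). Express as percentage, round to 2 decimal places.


ratio = compressed/original = 90011/99950 = 0.90056
savings = 1 - ratio = 1 - 0.90056 = 0.09944
as a percentage: 0.09944 * 100 = 9.94%

Space savings = 1 - 90011/99950 = 9.94%


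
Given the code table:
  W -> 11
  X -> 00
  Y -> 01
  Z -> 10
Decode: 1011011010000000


Decoding:
10 -> Z
11 -> W
01 -> Y
10 -> Z
10 -> Z
00 -> X
00 -> X
00 -> X


Result: ZWYZZXXX


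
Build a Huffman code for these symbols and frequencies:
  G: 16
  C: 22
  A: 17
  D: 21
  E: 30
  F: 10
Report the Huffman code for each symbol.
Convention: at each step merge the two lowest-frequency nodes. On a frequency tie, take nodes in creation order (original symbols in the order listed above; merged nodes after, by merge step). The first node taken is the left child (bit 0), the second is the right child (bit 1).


Huffman tree construction:
Step 1: Merge F(10) + G(16) = 26
Step 2: Merge A(17) + D(21) = 38
Step 3: Merge C(22) + (F+G)(26) = 48
Step 4: Merge E(30) + (A+D)(38) = 68
Step 5: Merge (C+(F+G))(48) + (E+(A+D))(68) = 116
Read each symbol's code off the tree from the root (left child = 0, right child = 1).

Codes:
  G: 011 (length 3)
  C: 00 (length 2)
  A: 110 (length 3)
  D: 111 (length 3)
  E: 10 (length 2)
  F: 010 (length 3)
Average code length: 296/116 = 2.5517 bits/symbol


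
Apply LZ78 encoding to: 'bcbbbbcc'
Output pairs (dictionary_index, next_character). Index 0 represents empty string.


LZ78 encoding steps:
Dictionary: {0: ''}
Step 1: w='' (idx 0), next='b' -> output (0, 'b'), add 'b' as idx 1
Step 2: w='' (idx 0), next='c' -> output (0, 'c'), add 'c' as idx 2
Step 3: w='b' (idx 1), next='b' -> output (1, 'b'), add 'bb' as idx 3
Step 4: w='bb' (idx 3), next='c' -> output (3, 'c'), add 'bbc' as idx 4
Step 5: w='c' (idx 2), end of input -> output (2, '')


Encoded: [(0, 'b'), (0, 'c'), (1, 'b'), (3, 'c'), (2, '')]


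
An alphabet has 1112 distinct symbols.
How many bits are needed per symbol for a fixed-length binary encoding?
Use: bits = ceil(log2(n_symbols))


log2(1112) = 10.1189
Bracket: 2^10 = 1024 < 1112 <= 2^11 = 2048
So ceil(log2(1112)) = 11

bits = ceil(log2(1112)) = ceil(10.1189) = 11 bits


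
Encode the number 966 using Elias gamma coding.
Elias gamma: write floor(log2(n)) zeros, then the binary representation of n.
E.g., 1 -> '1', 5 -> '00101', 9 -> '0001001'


num_bits = floor(log2(966)) + 1 = 10
leading_zeros = num_bits - 1 = 9
binary(966) = 1111000110

Elias gamma(966) = '000000000' + '1111000110' = 0000000001111000110 (19 bits)


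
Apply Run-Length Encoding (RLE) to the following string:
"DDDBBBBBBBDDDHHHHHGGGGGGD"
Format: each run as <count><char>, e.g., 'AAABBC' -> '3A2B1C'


Scanning runs left to right:
  i=0: run of 'D' x 3 -> '3D'
  i=3: run of 'B' x 7 -> '7B'
  i=10: run of 'D' x 3 -> '3D'
  i=13: run of 'H' x 5 -> '5H'
  i=18: run of 'G' x 6 -> '6G'
  i=24: run of 'D' x 1 -> '1D'

RLE = 3D7B3D5H6G1D


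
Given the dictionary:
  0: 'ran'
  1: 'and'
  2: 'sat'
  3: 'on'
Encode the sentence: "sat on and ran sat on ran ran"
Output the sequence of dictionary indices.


Look up each word in the dictionary:
  'sat' -> 2
  'on' -> 3
  'and' -> 1
  'ran' -> 0
  'sat' -> 2
  'on' -> 3
  'ran' -> 0
  'ran' -> 0

Encoded: [2, 3, 1, 0, 2, 3, 0, 0]


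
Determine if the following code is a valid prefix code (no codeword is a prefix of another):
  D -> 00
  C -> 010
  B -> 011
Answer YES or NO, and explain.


Checking each pair (does one codeword prefix another?):
  D='00' vs C='010': no prefix
  D='00' vs B='011': no prefix
  C='010' vs D='00': no prefix
  C='010' vs B='011': no prefix
  B='011' vs D='00': no prefix
  B='011' vs C='010': no prefix
No violation found over all pairs.

YES -- this is a valid prefix code. No codeword is a prefix of any other codeword.


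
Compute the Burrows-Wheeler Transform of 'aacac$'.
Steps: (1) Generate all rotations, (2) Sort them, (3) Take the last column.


Rotations (sorted):
  0: $aacac -> last char: c
  1: aacac$ -> last char: $
  2: ac$aac -> last char: c
  3: acac$a -> last char: a
  4: c$aaca -> last char: a
  5: cac$aa -> last char: a


BWT = c$caaa


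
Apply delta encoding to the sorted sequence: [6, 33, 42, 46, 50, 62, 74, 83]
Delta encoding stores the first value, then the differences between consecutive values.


First value: 6
Deltas:
  33 - 6 = 27
  42 - 33 = 9
  46 - 42 = 4
  50 - 46 = 4
  62 - 50 = 12
  74 - 62 = 12
  83 - 74 = 9


Delta encoded: [6, 27, 9, 4, 4, 12, 12, 9]


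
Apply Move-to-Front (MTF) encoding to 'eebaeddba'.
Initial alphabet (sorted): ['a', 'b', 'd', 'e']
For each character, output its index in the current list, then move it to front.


MTF encoding:
'e': index 3 in ['a', 'b', 'd', 'e'] -> ['e', 'a', 'b', 'd']
'e': index 0 in ['e', 'a', 'b', 'd'] -> ['e', 'a', 'b', 'd']
'b': index 2 in ['e', 'a', 'b', 'd'] -> ['b', 'e', 'a', 'd']
'a': index 2 in ['b', 'e', 'a', 'd'] -> ['a', 'b', 'e', 'd']
'e': index 2 in ['a', 'b', 'e', 'd'] -> ['e', 'a', 'b', 'd']
'd': index 3 in ['e', 'a', 'b', 'd'] -> ['d', 'e', 'a', 'b']
'd': index 0 in ['d', 'e', 'a', 'b'] -> ['d', 'e', 'a', 'b']
'b': index 3 in ['d', 'e', 'a', 'b'] -> ['b', 'd', 'e', 'a']
'a': index 3 in ['b', 'd', 'e', 'a'] -> ['a', 'b', 'd', 'e']


Output: [3, 0, 2, 2, 2, 3, 0, 3, 3]


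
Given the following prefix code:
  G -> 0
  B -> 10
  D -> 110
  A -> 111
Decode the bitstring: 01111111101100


Decoding step by step:
Bits 0 -> G
Bits 111 -> A
Bits 111 -> A
Bits 110 -> D
Bits 110 -> D
Bits 0 -> G


Decoded message: GAADDG


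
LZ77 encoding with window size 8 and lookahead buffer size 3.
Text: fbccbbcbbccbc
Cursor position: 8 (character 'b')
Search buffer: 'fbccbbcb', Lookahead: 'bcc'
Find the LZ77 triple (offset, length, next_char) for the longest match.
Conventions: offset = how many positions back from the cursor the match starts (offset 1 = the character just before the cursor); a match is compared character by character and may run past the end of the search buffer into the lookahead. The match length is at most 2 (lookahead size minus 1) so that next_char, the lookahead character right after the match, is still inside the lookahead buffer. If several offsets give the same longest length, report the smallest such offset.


Try each offset into the search buffer:
  offset=1 (pos 7, char 'b'): match length 1
  offset=2 (pos 6, char 'c'): match length 0
  offset=3 (pos 5, char 'b'): match length 2
  offset=4 (pos 4, char 'b'): match length 1
  offset=5 (pos 3, char 'c'): match length 0
  offset=6 (pos 2, char 'c'): match length 0
  offset=7 (pos 1, char 'b'): match length 2
  offset=8 (pos 0, char 'f'): match length 0
Longest match has length 2, found at offsets 3, 7; take the smallest, offset 3.
next_char = character at position 8 + 2 = 10 -> 'c'

Best match: offset=3, length=2 (matching 'bc' starting at position 5)
LZ77 triple: (3, 2, 'c')


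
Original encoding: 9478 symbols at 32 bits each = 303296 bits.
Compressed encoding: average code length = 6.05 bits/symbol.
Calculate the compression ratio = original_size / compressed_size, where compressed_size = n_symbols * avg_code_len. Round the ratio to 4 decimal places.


original_size = n_symbols * orig_bits = 9478 * 32 = 303296 bits
compressed_size = n_symbols * avg_code_len = 9478 * 6.05 = 57341.9 bits
ratio = original_size / compressed_size = 303296 / 57341.9 = 5.2893

Compression ratio = 5.2893


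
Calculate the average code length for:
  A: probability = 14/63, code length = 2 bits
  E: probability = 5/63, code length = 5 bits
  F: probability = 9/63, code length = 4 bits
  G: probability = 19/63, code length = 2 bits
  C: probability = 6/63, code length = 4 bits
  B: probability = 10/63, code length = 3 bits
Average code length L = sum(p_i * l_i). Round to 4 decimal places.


Weighted contributions p_i * l_i:
  A: (14/63) * 2 = 28/63
  E: (5/63) * 5 = 25/63
  F: (9/63) * 4 = 36/63
  G: (19/63) * 2 = 38/63
  C: (6/63) * 4 = 24/63
  B: (10/63) * 3 = 30/63
Sum = (28 + 25 + 36 + 38 + 24 + 30)/63 = 181/63

L = 181/63 = 2.8730 bits/symbol


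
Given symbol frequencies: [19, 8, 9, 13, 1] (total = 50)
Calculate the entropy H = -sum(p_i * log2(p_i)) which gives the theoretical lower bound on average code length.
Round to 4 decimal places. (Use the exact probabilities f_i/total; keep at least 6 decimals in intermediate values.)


Per-symbol terms -p_i * log2(p_i) with p_i = f_i/50:
  p = 19/50 = 0.380000: log2(p) = -1.395929, -p*log2(p) = 0.530453
  p = 8/50 = 0.160000: log2(p) = -2.643856, -p*log2(p) = 0.423017
  p = 9/50 = 0.180000: log2(p) = -2.473931, -p*log2(p) = 0.445308
  p = 13/50 = 0.260000: log2(p) = -1.943416, -p*log2(p) = 0.505288
  p = 1/50 = 0.020000: log2(p) = -5.643856, -p*log2(p) = 0.112877
H = 0.530453 + 0.423017 + 0.445308 + 0.505288 + 0.112877 = 2.016943

H = 2.0169 bits/symbol


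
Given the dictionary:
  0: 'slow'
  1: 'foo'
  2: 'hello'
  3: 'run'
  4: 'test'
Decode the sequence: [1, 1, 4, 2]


Look up each index in the dictionary:
  1 -> 'foo'
  1 -> 'foo'
  4 -> 'test'
  2 -> 'hello'

Decoded: "foo foo test hello"


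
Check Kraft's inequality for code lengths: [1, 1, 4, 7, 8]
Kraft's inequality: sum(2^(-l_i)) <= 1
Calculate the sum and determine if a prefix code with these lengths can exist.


Sum = 2^(-1) + 2^(-1) + 2^(-4) + 2^(-7) + 2^(-8)
    = 0.5 + 0.5 + 0.0625 + 0.0078125 + 0.00390625
    = 275/256 = 1.07421875
Since 1.07421875 > 1, Kraft's inequality is NOT satisfied.
A prefix code with these lengths CANNOT exist.

Kraft sum = 1.07421875. Not satisfied.


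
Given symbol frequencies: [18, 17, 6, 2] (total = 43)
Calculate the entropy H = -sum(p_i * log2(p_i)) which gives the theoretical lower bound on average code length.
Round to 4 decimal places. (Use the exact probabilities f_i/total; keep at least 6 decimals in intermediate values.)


Per-symbol terms -p_i * log2(p_i) with p_i = f_i/43:
  p = 18/43 = 0.418605: log2(p) = -1.256340, -p*log2(p) = 0.525910
  p = 17/43 = 0.395349: log2(p) = -1.338802, -p*log2(p) = 0.529294
  p = 6/43 = 0.139535: log2(p) = -2.841302, -p*log2(p) = 0.396461
  p = 2/43 = 0.046512: log2(p) = -4.426265, -p*log2(p) = 0.205873
H = 0.525910 + 0.529294 + 0.396461 + 0.205873 = 1.657538

H = 1.6575 bits/symbol


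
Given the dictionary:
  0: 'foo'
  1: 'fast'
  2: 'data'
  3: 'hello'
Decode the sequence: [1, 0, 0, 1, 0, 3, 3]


Look up each index in the dictionary:
  1 -> 'fast'
  0 -> 'foo'
  0 -> 'foo'
  1 -> 'fast'
  0 -> 'foo'
  3 -> 'hello'
  3 -> 'hello'

Decoded: "fast foo foo fast foo hello hello"


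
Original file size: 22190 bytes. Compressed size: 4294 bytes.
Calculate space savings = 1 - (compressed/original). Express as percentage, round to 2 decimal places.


ratio = compressed/original = 4294/22190 = 0.193511
savings = 1 - ratio = 1 - 0.193511 = 0.806489
as a percentage: 0.806489 * 100 = 80.65%

Space savings = 1 - 4294/22190 = 80.65%


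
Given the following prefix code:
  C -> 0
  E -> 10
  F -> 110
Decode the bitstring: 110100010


Decoding step by step:
Bits 110 -> F
Bits 10 -> E
Bits 0 -> C
Bits 0 -> C
Bits 10 -> E


Decoded message: FECCE


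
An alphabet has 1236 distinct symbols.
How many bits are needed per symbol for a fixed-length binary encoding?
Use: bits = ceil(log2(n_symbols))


log2(1236) = 10.2715
Bracket: 2^10 = 1024 < 1236 <= 2^11 = 2048
So ceil(log2(1236)) = 11

bits = ceil(log2(1236)) = ceil(10.2715) = 11 bits


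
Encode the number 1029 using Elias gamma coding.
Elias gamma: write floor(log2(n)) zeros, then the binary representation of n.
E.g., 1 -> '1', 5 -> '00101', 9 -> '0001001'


num_bits = floor(log2(1029)) + 1 = 11
leading_zeros = num_bits - 1 = 10
binary(1029) = 10000000101

Elias gamma(1029) = '0000000000' + '10000000101' = 000000000010000000101 (21 bits)


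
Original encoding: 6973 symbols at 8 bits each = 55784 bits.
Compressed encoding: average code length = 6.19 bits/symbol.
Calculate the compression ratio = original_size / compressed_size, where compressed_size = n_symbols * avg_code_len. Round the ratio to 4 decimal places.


original_size = n_symbols * orig_bits = 6973 * 8 = 55784 bits
compressed_size = n_symbols * avg_code_len = 6973 * 6.19 = 43162.87 bits
ratio = original_size / compressed_size = 55784 / 43162.87 = 1.2924

Compression ratio = 1.2924


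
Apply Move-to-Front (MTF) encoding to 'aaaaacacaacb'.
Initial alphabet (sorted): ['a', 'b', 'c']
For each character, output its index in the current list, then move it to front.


MTF encoding:
'a': index 0 in ['a', 'b', 'c'] -> ['a', 'b', 'c']
'a': index 0 in ['a', 'b', 'c'] -> ['a', 'b', 'c']
'a': index 0 in ['a', 'b', 'c'] -> ['a', 'b', 'c']
'a': index 0 in ['a', 'b', 'c'] -> ['a', 'b', 'c']
'a': index 0 in ['a', 'b', 'c'] -> ['a', 'b', 'c']
'c': index 2 in ['a', 'b', 'c'] -> ['c', 'a', 'b']
'a': index 1 in ['c', 'a', 'b'] -> ['a', 'c', 'b']
'c': index 1 in ['a', 'c', 'b'] -> ['c', 'a', 'b']
'a': index 1 in ['c', 'a', 'b'] -> ['a', 'c', 'b']
'a': index 0 in ['a', 'c', 'b'] -> ['a', 'c', 'b']
'c': index 1 in ['a', 'c', 'b'] -> ['c', 'a', 'b']
'b': index 2 in ['c', 'a', 'b'] -> ['b', 'c', 'a']


Output: [0, 0, 0, 0, 0, 2, 1, 1, 1, 0, 1, 2]


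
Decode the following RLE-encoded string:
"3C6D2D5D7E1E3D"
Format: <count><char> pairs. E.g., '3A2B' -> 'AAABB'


Expanding each <count><char> pair:
  3C -> 'CCC'
  6D -> 'DDDDDD'
  2D -> 'DD'
  5D -> 'DDDDD'
  7E -> 'EEEEEEE'
  1E -> 'E'
  3D -> 'DDD'

Decoded = CCCDDDDDDDDDDDDDEEEEEEEEDDD


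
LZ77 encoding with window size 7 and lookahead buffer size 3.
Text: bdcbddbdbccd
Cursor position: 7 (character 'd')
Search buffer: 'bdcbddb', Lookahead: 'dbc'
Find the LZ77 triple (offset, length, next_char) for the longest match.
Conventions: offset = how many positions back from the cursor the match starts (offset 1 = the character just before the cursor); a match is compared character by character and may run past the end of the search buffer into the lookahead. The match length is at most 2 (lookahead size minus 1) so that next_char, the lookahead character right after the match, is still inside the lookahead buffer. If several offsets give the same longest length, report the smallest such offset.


Try each offset into the search buffer:
  offset=1 (pos 6, char 'b'): match length 0
  offset=2 (pos 5, char 'd'): match length 2
  offset=3 (pos 4, char 'd'): match length 1
  offset=4 (pos 3, char 'b'): match length 0
  offset=5 (pos 2, char 'c'): match length 0
  offset=6 (pos 1, char 'd'): match length 1
  offset=7 (pos 0, char 'b'): match length 0
Longest match has length 2 at offset 2.
next_char = character at position 7 + 2 = 9 -> 'c'

Best match: offset=2, length=2 (matching 'db' starting at position 5)
LZ77 triple: (2, 2, 'c')


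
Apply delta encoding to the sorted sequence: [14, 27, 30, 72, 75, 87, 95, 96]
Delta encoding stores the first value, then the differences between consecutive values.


First value: 14
Deltas:
  27 - 14 = 13
  30 - 27 = 3
  72 - 30 = 42
  75 - 72 = 3
  87 - 75 = 12
  95 - 87 = 8
  96 - 95 = 1


Delta encoded: [14, 13, 3, 42, 3, 12, 8, 1]


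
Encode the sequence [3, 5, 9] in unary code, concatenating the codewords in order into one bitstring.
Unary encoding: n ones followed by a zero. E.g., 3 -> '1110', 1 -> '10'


Encode each number as n ones followed by a terminating 0:
  3 -> 1110 (4 bits)
  5 -> 111110 (6 bits)
  9 -> 1111111110 (10 bits)
Total length = 4 + 6 + 10 = 20 bits.

Unary([3, 5, 9]) = 11101111101111111110 (20 bits)


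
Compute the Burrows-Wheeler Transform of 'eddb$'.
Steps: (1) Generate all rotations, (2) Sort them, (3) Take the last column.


Rotations (sorted):
  0: $eddb -> last char: b
  1: b$edd -> last char: d
  2: db$ed -> last char: d
  3: ddb$e -> last char: e
  4: eddb$ -> last char: $


BWT = bdde$


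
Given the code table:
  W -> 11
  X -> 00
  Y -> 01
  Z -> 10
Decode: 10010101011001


Decoding:
10 -> Z
01 -> Y
01 -> Y
01 -> Y
01 -> Y
10 -> Z
01 -> Y


Result: ZYYYYZY


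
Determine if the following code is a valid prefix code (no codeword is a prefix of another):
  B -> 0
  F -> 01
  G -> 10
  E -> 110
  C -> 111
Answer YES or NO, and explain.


Checking each pair (does one codeword prefix another?):
  B='0' vs F='01': prefix -- VIOLATION

NO -- this is NOT a valid prefix code. B (0) is a prefix of F (01).


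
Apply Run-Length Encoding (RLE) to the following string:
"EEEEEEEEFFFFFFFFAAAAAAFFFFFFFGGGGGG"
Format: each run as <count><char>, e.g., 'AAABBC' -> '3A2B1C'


Scanning runs left to right:
  i=0: run of 'E' x 8 -> '8E'
  i=8: run of 'F' x 8 -> '8F'
  i=16: run of 'A' x 6 -> '6A'
  i=22: run of 'F' x 7 -> '7F'
  i=29: run of 'G' x 6 -> '6G'

RLE = 8E8F6A7F6G


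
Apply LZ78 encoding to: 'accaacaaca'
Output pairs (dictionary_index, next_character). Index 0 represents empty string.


LZ78 encoding steps:
Dictionary: {0: ''}
Step 1: w='' (idx 0), next='a' -> output (0, 'a'), add 'a' as idx 1
Step 2: w='' (idx 0), next='c' -> output (0, 'c'), add 'c' as idx 2
Step 3: w='c' (idx 2), next='a' -> output (2, 'a'), add 'ca' as idx 3
Step 4: w='a' (idx 1), next='c' -> output (1, 'c'), add 'ac' as idx 4
Step 5: w='a' (idx 1), next='a' -> output (1, 'a'), add 'aa' as idx 5
Step 6: w='ca' (idx 3), end of input -> output (3, '')


Encoded: [(0, 'a'), (0, 'c'), (2, 'a'), (1, 'c'), (1, 'a'), (3, '')]


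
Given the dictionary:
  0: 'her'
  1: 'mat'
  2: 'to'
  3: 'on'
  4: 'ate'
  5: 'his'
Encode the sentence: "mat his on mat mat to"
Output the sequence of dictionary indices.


Look up each word in the dictionary:
  'mat' -> 1
  'his' -> 5
  'on' -> 3
  'mat' -> 1
  'mat' -> 1
  'to' -> 2

Encoded: [1, 5, 3, 1, 1, 2]


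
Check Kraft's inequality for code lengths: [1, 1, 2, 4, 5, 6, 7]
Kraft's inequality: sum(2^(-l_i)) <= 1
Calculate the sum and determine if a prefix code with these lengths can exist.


Sum = 2^(-1) + 2^(-1) + 2^(-2) + 2^(-4) + 2^(-5) + 2^(-6) + 2^(-7)
    = 0.5 + 0.5 + 0.25 + 0.0625 + 0.03125 + 0.015625 + 0.0078125
    = 175/128 = 1.3671875
Since 1.3671875 > 1, Kraft's inequality is NOT satisfied.
A prefix code with these lengths CANNOT exist.

Kraft sum = 1.3671875. Not satisfied.


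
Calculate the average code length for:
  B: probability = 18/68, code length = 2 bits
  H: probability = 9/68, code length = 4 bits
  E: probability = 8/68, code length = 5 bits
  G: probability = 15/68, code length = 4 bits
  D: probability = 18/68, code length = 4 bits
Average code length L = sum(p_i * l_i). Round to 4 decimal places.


Weighted contributions p_i * l_i:
  B: (18/68) * 2 = 36/68
  H: (9/68) * 4 = 36/68
  E: (8/68) * 5 = 40/68
  G: (15/68) * 4 = 60/68
  D: (18/68) * 4 = 72/68
Sum = (36 + 36 + 40 + 60 + 72)/68 = 244/68

L = 244/68 = 3.5882 bits/symbol


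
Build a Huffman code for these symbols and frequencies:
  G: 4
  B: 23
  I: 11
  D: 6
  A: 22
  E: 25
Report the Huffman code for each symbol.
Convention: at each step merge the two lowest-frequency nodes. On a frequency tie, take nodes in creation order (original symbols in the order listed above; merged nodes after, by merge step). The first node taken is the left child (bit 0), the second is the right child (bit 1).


Huffman tree construction:
Step 1: Merge G(4) + D(6) = 10
Step 2: Merge (G+D)(10) + I(11) = 21
Step 3: Merge ((G+D)+I)(21) + A(22) = 43
Step 4: Merge B(23) + E(25) = 48
Step 5: Merge (((G+D)+I)+A)(43) + (B+E)(48) = 91
Read each symbol's code off the tree from the root (left child = 0, right child = 1).

Codes:
  G: 0000 (length 4)
  B: 10 (length 2)
  I: 001 (length 3)
  D: 0001 (length 4)
  A: 01 (length 2)
  E: 11 (length 2)
Average code length: 213/91 = 2.3407 bits/symbol


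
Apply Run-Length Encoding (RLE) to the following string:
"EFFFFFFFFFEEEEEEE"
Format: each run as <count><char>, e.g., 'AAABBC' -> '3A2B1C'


Scanning runs left to right:
  i=0: run of 'E' x 1 -> '1E'
  i=1: run of 'F' x 9 -> '9F'
  i=10: run of 'E' x 7 -> '7E'

RLE = 1E9F7E


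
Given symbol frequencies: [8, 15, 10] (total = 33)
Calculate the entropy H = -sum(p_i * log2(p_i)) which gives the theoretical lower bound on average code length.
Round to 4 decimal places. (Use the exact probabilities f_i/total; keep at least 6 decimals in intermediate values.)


Per-symbol terms -p_i * log2(p_i) with p_i = f_i/33:
  p = 8/33 = 0.242424: log2(p) = -2.044394, -p*log2(p) = 0.495611
  p = 15/33 = 0.454545: log2(p) = -1.137504, -p*log2(p) = 0.517047
  p = 10/33 = 0.303030: log2(p) = -1.722466, -p*log2(p) = 0.521959
H = 0.495611 + 0.517047 + 0.521959 = 1.534617

H = 1.5346 bits/symbol


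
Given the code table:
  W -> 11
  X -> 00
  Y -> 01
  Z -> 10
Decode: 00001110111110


Decoding:
00 -> X
00 -> X
11 -> W
10 -> Z
11 -> W
11 -> W
10 -> Z


Result: XXWZWWZ


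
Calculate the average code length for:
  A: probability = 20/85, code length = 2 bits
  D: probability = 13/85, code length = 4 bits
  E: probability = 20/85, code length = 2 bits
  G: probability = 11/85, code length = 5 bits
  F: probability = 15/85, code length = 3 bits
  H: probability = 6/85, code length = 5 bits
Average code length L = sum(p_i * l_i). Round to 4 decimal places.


Weighted contributions p_i * l_i:
  A: (20/85) * 2 = 40/85
  D: (13/85) * 4 = 52/85
  E: (20/85) * 2 = 40/85
  G: (11/85) * 5 = 55/85
  F: (15/85) * 3 = 45/85
  H: (6/85) * 5 = 30/85
Sum = (40 + 52 + 40 + 55 + 45 + 30)/85 = 262/85

L = 262/85 = 3.0824 bits/symbol


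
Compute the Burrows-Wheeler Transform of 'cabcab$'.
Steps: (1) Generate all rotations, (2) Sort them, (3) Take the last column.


Rotations (sorted):
  0: $cabcab -> last char: b
  1: ab$cabc -> last char: c
  2: abcab$c -> last char: c
  3: b$cabca -> last char: a
  4: bcab$ca -> last char: a
  5: cab$cab -> last char: b
  6: cabcab$ -> last char: $


BWT = bccaab$
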